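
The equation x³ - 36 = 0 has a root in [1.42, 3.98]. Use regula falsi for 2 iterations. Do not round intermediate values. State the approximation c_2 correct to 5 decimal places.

False-position update: c = (a·f(b) − b·f(a))/(f(b) − f(a)); replace the endpoint whose sign matches f(c).
f(1.420000) = -33.136712, f(3.980000) = 27.044792
step 1: c = 2.829569, f(c) = -13.345167 < 0 → new bracket [2.829569, 3.980000]
step 2: c = 3.209681, f(c) = -2.933710 < 0 → new bracket [3.209681, 3.980000]

3.20968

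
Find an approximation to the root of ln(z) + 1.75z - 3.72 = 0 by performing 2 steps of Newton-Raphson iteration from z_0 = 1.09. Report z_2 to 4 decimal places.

Newton update: z ← z − f(z)/f'(z).
f'(z) = 1/z + 1.75
z_0 = 1.090000: f = -1.726322, f' = 2.667431 → z_1 = 1.090000 - (-1.726322)/(2.667431) = 1.737185
z_1 = 1.737185: f = -0.127660, f' = 2.325644 → z_2 = 1.737185 - (-0.127660)/(2.325644) = 1.792077

1.7921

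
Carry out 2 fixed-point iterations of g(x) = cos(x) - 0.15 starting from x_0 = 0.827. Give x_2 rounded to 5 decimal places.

x_1 = g(0.827000) = 0.527087
x_2 = g(0.527087) = 0.714276

0.71428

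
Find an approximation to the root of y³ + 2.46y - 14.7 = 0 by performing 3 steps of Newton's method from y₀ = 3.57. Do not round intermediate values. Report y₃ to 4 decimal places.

2.1194

Newton update: y ← y − f(y)/f'(y).
f'(y) = 3y² + 2.46
y_0 = 3.570000: f = 39.581493, f' = 40.694700 → y_1 = 3.570000 - (39.581493)/(40.694700) = 2.597355
y_1 = 2.597355: f = 9.211909, f' = 22.698760 → y_2 = 2.597355 - (9.211909)/(22.698760) = 2.191522
y_2 = 2.191522: f = 1.216516, f' = 16.868305 → y_3 = 2.191522 - (1.216516)/(16.868305) = 2.119403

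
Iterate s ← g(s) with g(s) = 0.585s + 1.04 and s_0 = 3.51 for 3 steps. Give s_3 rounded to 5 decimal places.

s_1 = g(3.510000) = 3.093350
s_2 = g(3.093350) = 2.849610
s_3 = g(2.849610) = 2.707022

2.70702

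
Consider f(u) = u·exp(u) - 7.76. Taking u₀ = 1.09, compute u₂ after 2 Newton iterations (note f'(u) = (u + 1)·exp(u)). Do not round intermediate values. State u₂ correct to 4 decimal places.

1.6196

Newton update: u ← u − f(u)/f'(u).
u_0 = 1.090000: f = -4.518041, f' = 6.216233 → u_1 = 1.090000 - (-4.518041)/(6.216233) = 1.816813
u_1 = 1.816813: f = 3.417440, f' = 17.329663 → u_2 = 1.816813 - (3.417440)/(17.329663) = 1.619612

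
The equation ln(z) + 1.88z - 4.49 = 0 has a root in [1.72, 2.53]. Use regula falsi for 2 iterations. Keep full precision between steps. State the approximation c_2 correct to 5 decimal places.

f(1.720000) = -0.714076, f(2.530000) = 1.194619
step 1: c = 2.023035, f(c) = 0.017905 > 0 → new bracket [1.720000, 2.023035]
step 2: c = 2.015623, f(c) = 0.000299 > 0 → new bracket [1.720000, 2.015623]

2.01562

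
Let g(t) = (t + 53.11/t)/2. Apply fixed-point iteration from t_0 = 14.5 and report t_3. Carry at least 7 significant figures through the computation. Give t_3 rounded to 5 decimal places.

t_1 = g(14.500000) = 9.081379
t_2 = g(9.081379) = 7.464805
t_3 = g(7.464805) = 7.289763

7.28976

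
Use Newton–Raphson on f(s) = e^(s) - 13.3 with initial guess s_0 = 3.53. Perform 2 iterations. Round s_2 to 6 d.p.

2.637249

Newton update: s ← s − f(s)/f'(s).
f'(s) = e^(s)
s_0 = 3.530000: f = 20.823968, f' = 34.123968 → s_1 = 3.530000 - (20.823968)/(34.123968) = 2.919755
s_1 = 2.919755: f = 5.236752, f' = 18.536752 → s_2 = 2.919755 - (5.236752)/(18.536752) = 2.637249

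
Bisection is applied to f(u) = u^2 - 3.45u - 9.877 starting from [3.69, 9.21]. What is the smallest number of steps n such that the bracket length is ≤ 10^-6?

23

Initial width b − a = 9.21 − 3.69 = 5.520000.
After n steps the width is (b−a)/2^n; need (b−a)/2^n ≤ 10^-6.
So n ≥ log₂(5.520000/10^-6) = log₂(5520000.0000) ≈ 22.3962.
Hence n = 23.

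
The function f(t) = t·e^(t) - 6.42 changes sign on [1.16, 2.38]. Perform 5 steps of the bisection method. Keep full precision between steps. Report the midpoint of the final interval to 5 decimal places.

1.48406

f(1.160000) = -2.719677, f(2.380000) = 19.295669 (opposite signs)
step 1: m = 1.770000, f(m) = 3.971410 > 0 → root in [1.160000, 1.770000]
step 2: m = 1.465000, f(m) = -0.080149 < 0 → root in [1.465000, 1.770000]
step 3: m = 1.617500, f(m) = 1.732966 > 0 → root in [1.465000, 1.617500]
step 4: m = 1.541250, f(m) = 0.778292 > 0 → root in [1.465000, 1.541250]
step 5: m = 1.503125, f(m) = 0.337623 > 0 → root in [1.465000, 1.503125]
Midpoint of [1.465000, 1.503125] = 1.484062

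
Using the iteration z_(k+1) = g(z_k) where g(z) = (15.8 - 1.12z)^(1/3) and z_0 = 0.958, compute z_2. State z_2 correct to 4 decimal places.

z_1 = g(0.958000) = 2.451161
z_2 = g(2.451161) = 2.354628

2.3546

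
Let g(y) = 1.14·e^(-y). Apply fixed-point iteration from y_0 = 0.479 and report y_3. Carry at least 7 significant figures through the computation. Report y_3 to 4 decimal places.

y_1 = g(0.479000) = 0.706119
y_2 = g(0.706119) = 0.562654
y_3 = g(0.562654) = 0.649452

0.6495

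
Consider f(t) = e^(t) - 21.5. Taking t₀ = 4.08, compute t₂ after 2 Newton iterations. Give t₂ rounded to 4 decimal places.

3.1305

Newton update: t ← t − f(t)/f'(t).
f'(t) = e^(t)
t_0 = 4.080000: f = 37.645470, f' = 59.145470 → t_1 = 4.080000 - (37.645470)/(59.145470) = 3.443511
t_1 = 3.443511: f = 9.796633, f' = 31.296633 → t_2 = 3.443511 - (9.796633)/(31.296633) = 3.130485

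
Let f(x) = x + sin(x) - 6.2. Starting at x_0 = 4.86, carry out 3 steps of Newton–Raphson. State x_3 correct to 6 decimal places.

f'(x) = 1 + cos(x)
x_0 = 4.860000: f = -2.329125, f' = 1.147076 → x_1 = 4.860000 - (-2.329125)/(1.147076) = 6.890490
x_1 = 6.890490: f = 1.261146, f' = 1.821189 → x_2 = 6.890490 - (1.261146)/(1.821189) = 6.198005
x_2 = 6.198005: f = -0.087072, f' = 1.996374 → x_3 = 6.198005 - (-0.087072)/(1.996374) = 6.241620

6.241620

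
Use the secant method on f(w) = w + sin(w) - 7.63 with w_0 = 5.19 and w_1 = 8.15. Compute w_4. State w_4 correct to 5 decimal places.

f(w_0) = -3.328096, f(w_1) = 1.476506
w_2 = 8.150000 - (1.476506)·(8.150000 - 5.190000)/(1.476506 - (-3.328096)) = 7.240360; f(w_2) = 0.427928
w_3 = 7.240360 - (0.427928)·(7.240360 - 8.150000)/(0.427928 - (1.476506)) = 6.869133; f(w_3) = -0.207878
w_4 = 6.869133 - (-0.207878)·(6.869133 - 7.240360)/(-0.207878 - (0.427928)) = 6.990506; f(w_4) = 0.010306

6.99051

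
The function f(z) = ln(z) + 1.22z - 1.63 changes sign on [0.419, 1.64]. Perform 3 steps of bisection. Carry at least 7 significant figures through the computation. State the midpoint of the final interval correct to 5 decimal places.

1.25844

f(0.419000) = -1.988704, f(1.640000) = 0.865496 (opposite signs)
step 1: m = 1.029500, f(m) = -0.344937 < 0 → root in [1.029500, 1.640000]
step 2: m = 1.334750, f(m) = 0.287139 > 0 → root in [1.029500, 1.334750]
step 3: m = 1.182125, f(m) = -0.020494 < 0 → root in [1.182125, 1.334750]
Midpoint of [1.182125, 1.334750] = 1.258437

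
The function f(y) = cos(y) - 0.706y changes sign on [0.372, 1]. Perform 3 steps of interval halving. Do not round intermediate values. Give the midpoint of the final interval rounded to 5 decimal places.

f(0.372000) = 0.668970, f(1.000000) = -0.165698 (opposite signs)
step 1: m = 0.686000, f(m) = 0.289470 > 0 → root in [0.686000, 1.000000]
step 2: m = 0.843000, f(m) = 0.070068 > 0 → root in [0.843000, 1.000000]
step 3: m = 0.921500, f(m) = -0.045953 < 0 → root in [0.843000, 0.921500]
Midpoint of [0.843000, 0.921500] = 0.882250

0.88225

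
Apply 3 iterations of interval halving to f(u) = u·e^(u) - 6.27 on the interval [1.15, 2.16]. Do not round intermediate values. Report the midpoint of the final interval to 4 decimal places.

1.4656

f(1.150000) = -2.638078, f(2.160000) = 12.459657 (opposite signs)
step 1: m = 1.655000, f(m) = 2.390747 > 0 → root in [1.150000, 1.655000]
step 2: m = 1.402500, f(m) = -0.568346 < 0 → root in [1.402500, 1.655000]
step 3: m = 1.528750, f(m) = 0.781218 > 0 → root in [1.402500, 1.528750]
Midpoint of [1.402500, 1.528750] = 1.465625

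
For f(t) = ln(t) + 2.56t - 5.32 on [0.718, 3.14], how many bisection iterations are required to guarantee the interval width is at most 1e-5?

18

Initial width b − a = 3.14 − 0.718 = 2.422000.
After n steps the width is (b−a)/2^n; need (b−a)/2^n ≤ 1e-5.
So n ≥ log₂(2.422000/1e-5) = log₂(242200.0000) ≈ 17.8858.
Hence n = 18.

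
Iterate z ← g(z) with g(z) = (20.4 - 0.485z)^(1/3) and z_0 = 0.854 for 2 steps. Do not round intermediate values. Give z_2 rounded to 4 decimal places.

2.6723

z_1 = g(0.854000) = 2.713776
z_2 = g(2.713776) = 2.672320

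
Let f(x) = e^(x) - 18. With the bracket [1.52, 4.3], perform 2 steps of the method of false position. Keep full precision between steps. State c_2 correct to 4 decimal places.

f(1.520000) = -13.427775, f(4.300000) = 55.699794
step 1: c = 2.060005, f(c) = -10.153993 < 0 → new bracket [2.060005, 4.300000]
step 2: c = 2.405390, f(c) = -6.917254 < 0 → new bracket [2.405390, 4.300000]

2.4054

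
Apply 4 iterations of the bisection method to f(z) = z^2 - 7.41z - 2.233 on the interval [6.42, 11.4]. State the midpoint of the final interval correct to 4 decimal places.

7.8206

f(6.420000) = -8.588800, f(11.400000) = 43.253000 (opposite signs)
step 1: m = 8.910000, f(m) = 11.132000 > 0 → root in [6.420000, 8.910000]
step 2: m = 7.665000, f(m) = -0.278425 < 0 → root in [7.665000, 8.910000]
step 3: m = 8.287500, f(m) = 5.039281 > 0 → root in [7.665000, 8.287500]
step 4: m = 7.976250, f(m) = 2.283552 > 0 → root in [7.665000, 7.976250]
Midpoint of [7.665000, 7.976250] = 7.820625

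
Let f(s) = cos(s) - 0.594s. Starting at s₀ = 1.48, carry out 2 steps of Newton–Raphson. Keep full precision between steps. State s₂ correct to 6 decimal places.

0.962413

f'(s) = -sin(s) - 0.594
s_0 = 1.480000: f = -0.788448, f' = -1.589881 → s_1 = 1.480000 - (-0.788448)/(-1.589881) = 0.984083
s_1 = 0.984083: f = -0.030919, f' = -1.426765 → s_2 = 0.984083 - (-0.030919)/(-1.426765) = 0.962413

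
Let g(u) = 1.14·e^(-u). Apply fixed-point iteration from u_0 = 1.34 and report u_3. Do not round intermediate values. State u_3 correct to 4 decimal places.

0.4893

u_1 = g(1.340000) = 0.298504
u_2 = g(0.298504) = 0.845797
u_3 = g(0.845797) = 0.489305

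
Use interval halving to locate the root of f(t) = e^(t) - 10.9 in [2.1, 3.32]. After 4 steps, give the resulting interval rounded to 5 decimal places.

f(2.100000) = -2.733830, f(3.320000) = 16.760351 (opposite signs)
step 1: m = 2.710000, f(m) = 4.129276 > 0 → root in [2.100000, 2.710000]
step 2: m = 2.405000, f(m) = 0.178430 > 0 → root in [2.100000, 2.405000]
step 3: m = 2.252500, f(m) = -1.388515 < 0 → root in [2.252500, 2.405000]
step 4: m = 2.328750, f(m) = -0.634898 < 0 → root in [2.328750, 2.405000]

[2.32875, 2.40500]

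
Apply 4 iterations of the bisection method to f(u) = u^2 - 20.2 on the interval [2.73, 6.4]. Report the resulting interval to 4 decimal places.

f(2.730000) = -12.747100, f(6.400000) = 20.760000 (opposite signs)
step 1: m = 4.565000, f(m) = 0.639225 > 0 → root in [2.730000, 4.565000]
step 2: m = 3.647500, f(m) = -6.895744 < 0 → root in [3.647500, 4.565000]
step 3: m = 4.106250, f(m) = -3.338711 < 0 → root in [4.106250, 4.565000]
step 4: m = 4.335625, f(m) = -1.402356 < 0 → root in [4.335625, 4.565000]

[4.3356, 4.5650]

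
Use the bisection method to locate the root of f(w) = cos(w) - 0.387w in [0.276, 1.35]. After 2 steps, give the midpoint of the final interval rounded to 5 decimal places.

1.21575

f(0.276000) = 0.855341, f(1.350000) = -0.303443 (opposite signs)
step 1: m = 0.813000, f(m) = 0.372691 > 0 → root in [0.813000, 1.350000]
step 2: m = 1.081500, f(m) = 0.051464 > 0 → root in [1.081500, 1.350000]
Midpoint of [1.081500, 1.350000] = 1.215750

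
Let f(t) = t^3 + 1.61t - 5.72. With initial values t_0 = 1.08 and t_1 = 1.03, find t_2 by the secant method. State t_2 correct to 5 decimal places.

f(t_0) = -2.721488, f(t_1) = -2.968973
t_2 = 1.030000 - (-2.968973)·(1.030000 - 1.080000)/(-2.968973 - (-2.721488)) = 1.629829; f(t_2) = 1.233408

1.62983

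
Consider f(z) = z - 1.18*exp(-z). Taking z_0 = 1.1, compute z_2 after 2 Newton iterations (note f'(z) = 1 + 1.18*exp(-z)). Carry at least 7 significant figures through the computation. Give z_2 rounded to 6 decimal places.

0.628789

Newton update: z ← z − f(z)/f'(z).
z_0 = 1.100000: f = 0.707212, f' = 1.392788 → z_1 = 1.100000 - (0.707212)/(1.392788) = 0.592233
z_1 = 0.592233: f = -0.060415, f' = 1.652647 → z_2 = 0.592233 - (-0.060415)/(1.652647) = 0.628789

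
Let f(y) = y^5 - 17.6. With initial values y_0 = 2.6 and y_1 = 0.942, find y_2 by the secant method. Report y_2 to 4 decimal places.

f(y_0) = 101.213760, f(y_1) = -16.858255
y_2 = 0.942000 - (-16.858255)·(0.942000 - 2.600000)/(-16.858255 - (101.213760)) = 1.178728; f(y_2) = -15.324543

1.1787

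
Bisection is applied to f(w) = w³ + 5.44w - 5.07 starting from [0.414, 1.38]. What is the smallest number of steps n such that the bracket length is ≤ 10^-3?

10

Initial width b − a = 1.38 − 0.414 = 0.966000.
After n steps the width is (b−a)/2^n; need (b−a)/2^n ≤ 10^-3.
So n ≥ log₂(0.966000/10^-3) = log₂(966.0000) ≈ 9.9159.
Hence n = 10.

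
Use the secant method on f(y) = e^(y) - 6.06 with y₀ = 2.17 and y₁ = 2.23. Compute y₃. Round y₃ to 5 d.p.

1.81537

f(y_0) = 2.698284, f(y_1) = 3.239866
y_2 = 2.230000 - (3.239866)·(2.230000 - 2.170000)/(3.239866 - (2.698284)) = 1.871066; f(y_2) = 0.435220
y_3 = 1.871066 - (0.435220)·(1.871066 - 2.230000)/(0.435220 - (3.239866)) = 1.815368; f(y_3) = 0.083336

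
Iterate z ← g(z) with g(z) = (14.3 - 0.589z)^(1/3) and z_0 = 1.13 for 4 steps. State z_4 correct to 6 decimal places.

2.346377

z_1 = g(1.130000) = 2.388979
z_2 = g(2.388979) = 2.344859
z_3 = g(2.344859) = 2.346434
z_4 = g(2.346434) = 2.346377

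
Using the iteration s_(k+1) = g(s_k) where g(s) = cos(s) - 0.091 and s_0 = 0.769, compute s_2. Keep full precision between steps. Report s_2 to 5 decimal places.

0.71844

s_1 = g(0.769000) = 0.627606
s_2 = g(0.627606) = 0.718435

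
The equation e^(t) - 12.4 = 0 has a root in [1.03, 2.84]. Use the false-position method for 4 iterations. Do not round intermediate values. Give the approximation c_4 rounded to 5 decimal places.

2.51668

f(1.030000) = -9.598934, f(2.840000) = 4.715766
step 1: c = 2.243722, f(c) = -2.971638 < 0 → new bracket [2.243722, 2.840000]
step 2: c = 2.474219, f(c) = -0.527568 < 0 → new bracket [2.474219, 2.840000]
step 3: c = 2.511023, f(c) = -0.082478 < 0 → new bracket [2.511023, 2.840000]
step 4: c = 2.516678, f(c) = -0.012627 < 0 → new bracket [2.516678, 2.840000]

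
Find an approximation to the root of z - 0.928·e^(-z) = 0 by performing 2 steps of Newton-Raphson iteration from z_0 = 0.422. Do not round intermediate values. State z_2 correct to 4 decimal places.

0.5405

Newton update: z ← z − f(z)/f'(z).
f'(z) = 1 + 0.928·e^(-z)
z_0 = 0.422000: f = -0.186521, f' = 1.608521 → z_1 = 0.422000 - (-0.186521)/(1.608521) = 0.537958
z_1 = 0.537958: f = -0.003938, f' = 1.541896 → z_2 = 0.537958 - (-0.003938)/(1.541896) = 0.540512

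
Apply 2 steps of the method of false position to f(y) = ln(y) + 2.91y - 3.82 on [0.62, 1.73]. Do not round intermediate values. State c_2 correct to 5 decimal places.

False-position update: c = (a·f(b) − b·f(a))/(f(b) − f(a)); replace the endpoint whose sign matches f(c).
f(0.620000) = -2.493836, f(1.730000) = 1.762421
step 1: c = 1.270374, f(c) = 0.116099 > 0 → new bracket [0.620000, 1.270374]
step 2: c = 1.241443, f(c) = 0.008873 > 0 → new bracket [0.620000, 1.241443]

1.24144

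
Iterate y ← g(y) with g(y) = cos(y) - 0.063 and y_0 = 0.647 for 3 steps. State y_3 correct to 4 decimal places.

y_1 = g(0.647000) = 0.734896
y_2 = g(0.734896) = 0.678901
y_3 = g(0.678901) = 0.715264

0.7153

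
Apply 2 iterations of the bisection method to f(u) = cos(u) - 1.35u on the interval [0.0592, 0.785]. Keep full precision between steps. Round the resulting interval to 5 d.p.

[0.60355, 0.78500]

f(0.059200) = 0.918328, f(0.785000) = -0.352362 (opposite signs)
step 1: m = 0.422100, f(m) = 0.342396 > 0 → root in [0.422100, 0.785000]
step 2: m = 0.603550, f(m) = 0.008533 > 0 → root in [0.603550, 0.785000]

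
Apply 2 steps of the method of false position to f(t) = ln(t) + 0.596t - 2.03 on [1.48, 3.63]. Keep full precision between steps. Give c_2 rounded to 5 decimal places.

False-position update: c = (a·f(b) − b·f(a))/(f(b) − f(a)); replace the endpoint whose sign matches f(c).
f(1.480000) = -0.755878, f(3.630000) = 1.422713
step 1: c = 2.225958, f(c) = 0.096859 > 0 → new bracket [1.480000, 2.225958]
step 2: c = 2.141228, f(c) = 0.007552 > 0 → new bracket [1.480000, 2.141228]

2.14123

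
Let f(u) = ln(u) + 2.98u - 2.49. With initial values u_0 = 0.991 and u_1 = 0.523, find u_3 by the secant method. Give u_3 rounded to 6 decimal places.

f(u_0) = 0.454139, f(u_1) = -1.579634
u_2 = 0.523000 - (-1.579634)·(0.523000 - 0.991000)/(-1.579634 - (0.454139)) = 0.886496; f(u_2) = 0.031280
u_3 = 0.886496 - (0.031280)·(0.886496 - 0.523000)/(0.031280 - (-1.579634)) = 0.879438; f(u_3) = 0.002253

0.879438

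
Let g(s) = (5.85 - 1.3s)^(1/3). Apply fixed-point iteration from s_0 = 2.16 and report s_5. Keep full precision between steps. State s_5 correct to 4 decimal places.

1.5629

s_1 = g(2.160000) = 1.448949
s_2 = g(1.448949) = 1.582939
s_3 = g(1.582939) = 1.559419
s_4 = g(1.559419) = 1.563599
s_5 = g(1.563599) = 1.562858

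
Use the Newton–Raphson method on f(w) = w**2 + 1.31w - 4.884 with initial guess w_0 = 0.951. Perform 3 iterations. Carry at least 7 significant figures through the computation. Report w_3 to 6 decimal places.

f'(w) = 2w + 1.31
w_0 = 0.951000: f = -2.733789, f' = 3.212000 → w_1 = 0.951000 - (-2.733789)/(3.212000) = 1.802117
w_1 = 1.802117: f = 0.724401, f' = 4.914235 → w_2 = 1.802117 - (0.724401)/(4.914235) = 1.654709
w_2 = 1.654709: f = 0.021729, f' = 4.619417 → w_3 = 1.654709 - (0.021729)/(4.619417) = 1.650005

1.650005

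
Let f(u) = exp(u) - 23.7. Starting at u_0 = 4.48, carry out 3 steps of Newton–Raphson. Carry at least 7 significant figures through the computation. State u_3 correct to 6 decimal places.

3.175001

Newton update: u ← u − f(u)/f'(u).
f'(u) = exp(u)
u_0 = 4.480000: f = 64.534673, f' = 88.234673 → u_1 = 4.480000 - (64.534673)/(88.234673) = 3.748602
u_1 = 3.748602: f = 18.761674, f' = 42.461674 → u_2 = 3.748602 - (18.761674)/(42.461674) = 3.306752
u_2 = 3.306752: f = 3.596330, f' = 27.296330 → u_3 = 3.306752 - (3.596330)/(27.296330) = 3.175001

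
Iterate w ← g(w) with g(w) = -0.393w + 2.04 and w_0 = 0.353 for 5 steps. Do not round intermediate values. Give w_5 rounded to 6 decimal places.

1.474885

w_1 = g(0.353000) = 1.901271
w_2 = g(1.901271) = 1.292800
w_3 = g(1.292800) = 1.531929
w_4 = g(1.531929) = 1.437952
w_5 = g(1.437952) = 1.474885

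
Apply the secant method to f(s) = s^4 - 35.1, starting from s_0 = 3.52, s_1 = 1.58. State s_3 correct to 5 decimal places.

Secant update: s_(k+1) = s_k − f(s_k)·(s_k − s_(k-1))/(f(s_k) − f(s_(k-1))).
f(s_0) = 118.422012, f(s_1) = -28.867987
s_2 = 1.580000 - (-28.867987)·(1.580000 - 3.520000)/(-28.867987 - (118.422012)) = 1.960229; f(s_2) = -20.335218
s_3 = 1.960229 - (-20.335218)·(1.960229 - 1.580000)/(-20.335218 - (-28.867987)) = 2.866387; f(s_3) = 32.405480

2.86639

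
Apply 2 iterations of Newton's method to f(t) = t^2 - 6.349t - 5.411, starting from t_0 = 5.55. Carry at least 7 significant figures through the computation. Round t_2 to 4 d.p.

7.1395

Newton update: t ← t − f(t)/f'(t).
f'(t) = 2t - 6.349
t_0 = 5.550000: f = -9.845450, f' = 4.751000 → t_1 = 5.550000 - (-9.845450)/(4.751000) = 7.622290
t_1 = 7.622290: f = 4.294386, f' = 8.895580 → t_2 = 7.622290 - (4.294386)/(8.895580) = 7.139535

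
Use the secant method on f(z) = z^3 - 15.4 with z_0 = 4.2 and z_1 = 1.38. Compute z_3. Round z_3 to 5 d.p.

2.96582

f(z_0) = 58.688000, f(z_1) = -12.771928
z_2 = 1.380000 - (-12.771928)·(1.380000 - 4.200000)/(-12.771928 - (58.688000)) = 1.884014; f(z_2) = -8.712671
z_3 = 1.884014 - (-8.712671)·(1.884014 - 1.380000)/(-8.712671 - (-12.771928)) = 2.965816; f(z_3) = 10.687519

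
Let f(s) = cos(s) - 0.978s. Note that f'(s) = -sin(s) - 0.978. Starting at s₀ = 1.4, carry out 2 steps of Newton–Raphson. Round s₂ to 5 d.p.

0.74925

s_0 = 1.400000: f = -1.199233, f' = -1.963450 → s_1 = 1.400000 - (-1.199233)/(-1.963450) = 0.789222
s_1 = 0.789222: f = -0.067461, f' = -1.687805 → s_2 = 0.789222 - (-0.067461)/(-1.687805) = 0.749252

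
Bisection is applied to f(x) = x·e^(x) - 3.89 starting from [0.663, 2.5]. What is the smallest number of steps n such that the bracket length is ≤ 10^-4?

Initial width b − a = 2.5 − 0.663 = 1.837000.
After n steps the width is (b−a)/2^n; need (b−a)/2^n ≤ 10^-4.
So n ≥ log₂(1.837000/10^-4) = log₂(18370.0000) ≈ 14.1651.
Hence n = 15.

15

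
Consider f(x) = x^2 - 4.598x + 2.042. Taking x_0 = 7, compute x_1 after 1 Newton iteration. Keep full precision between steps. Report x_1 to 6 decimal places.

4.994469

Newton update: x ← x − f(x)/f'(x).
f'(x) = 2x - 4.598
x_0 = 7.000000: f = 18.856000, f' = 9.402000 → x_1 = 7.000000 - (18.856000)/(9.402000) = 4.994469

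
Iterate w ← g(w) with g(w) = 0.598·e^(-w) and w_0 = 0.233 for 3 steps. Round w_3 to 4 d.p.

0.4121

w_1 = g(0.233000) = 0.473708
w_2 = g(0.473708) = 0.372368
w_3 = g(0.372368) = 0.412082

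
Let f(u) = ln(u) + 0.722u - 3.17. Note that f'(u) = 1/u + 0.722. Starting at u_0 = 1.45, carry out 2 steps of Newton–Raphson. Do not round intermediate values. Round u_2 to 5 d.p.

u_0 = 1.450000: f = -1.751536, f' = 1.411655 → u_1 = 1.450000 - (-1.751536)/(1.411655) = 2.690768
u_1 = 2.690768: f = -0.237439, f' = 1.093641 → u_2 = 2.690768 - (-0.237439)/(1.093641) = 2.907877

2.90788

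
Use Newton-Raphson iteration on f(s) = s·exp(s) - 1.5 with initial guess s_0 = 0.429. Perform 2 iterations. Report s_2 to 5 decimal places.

0.73144

f'(s) = (s + 1)·exp(s)
s_0 = 0.429000: f = -0.841176, f' = 2.194545 → s_1 = 0.429000 - (-0.841176)/(2.194545) = 0.812303
s_1 = 0.812303: f = 0.330192, f' = 4.083283 → s_2 = 0.812303 - (0.330192)/(4.083283) = 0.731439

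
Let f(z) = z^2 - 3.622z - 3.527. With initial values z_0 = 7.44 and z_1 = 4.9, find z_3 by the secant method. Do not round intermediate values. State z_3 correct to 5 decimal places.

4.43358

f(z_0) = 24.878920, f(z_1) = 2.735200
z_2 = 4.900000 - (2.735200)·(4.900000 - 7.440000)/(2.735200 - (24.878920)) = 4.586258; f(z_2) = 0.895338
z_3 = 4.586258 - (0.895338)·(4.586258 - 4.900000)/(0.895338 - (2.735200)) = 4.433581; f(z_3) = 0.071211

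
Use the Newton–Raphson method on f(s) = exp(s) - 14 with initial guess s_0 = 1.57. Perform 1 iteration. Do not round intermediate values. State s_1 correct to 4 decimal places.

f'(s) = exp(s)
s_0 = 1.570000: f = -9.193352, f' = 4.806648 → s_1 = 1.570000 - (-9.193352)/(4.806648) = 3.482633

3.4826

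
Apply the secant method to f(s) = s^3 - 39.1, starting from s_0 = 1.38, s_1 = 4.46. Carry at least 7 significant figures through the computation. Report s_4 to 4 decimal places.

3.4458

f(s_0) = -36.471928, f(s_1) = 49.616536
s_2 = 4.460000 - (49.616536)·(4.460000 - 1.380000)/(49.616536 - (-36.471928)) = 2.684862; f(s_2) = -19.746222
s_3 = 2.684862 - (-19.746222)·(2.684862 - 4.460000)/(-19.746222 - (49.616536)) = 3.190209; f(s_3) = -6.631864
s_4 = 3.190209 - (-6.631864)·(3.190209 - 2.684862)/(-6.631864 - (-19.746222)) = 3.445760; f(s_4) = 1.812424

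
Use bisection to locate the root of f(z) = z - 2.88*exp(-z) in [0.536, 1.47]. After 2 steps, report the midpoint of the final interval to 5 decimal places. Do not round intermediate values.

1.11975

f(0.536000) = -1.149042, f(1.470000) = 0.807815 (opposite signs)
step 1: m = 1.003000, f(m) = -0.053319 < 0 → root in [1.003000, 1.470000]
step 2: m = 1.236500, f(m) = 0.400151 > 0 → root in [1.003000, 1.236500]
Midpoint of [1.003000, 1.236500] = 1.119750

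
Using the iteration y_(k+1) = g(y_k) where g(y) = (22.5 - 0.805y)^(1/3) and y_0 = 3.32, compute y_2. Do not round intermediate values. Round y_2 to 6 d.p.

y_1 = g(3.320000) = 2.706587
y_2 = g(2.706587) = 2.728872

2.728872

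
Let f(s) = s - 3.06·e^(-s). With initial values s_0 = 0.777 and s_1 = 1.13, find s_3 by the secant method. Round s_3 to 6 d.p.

f(s_0) = -0.629937, f(s_1) = 0.141518
s_2 = 1.130000 - (0.141518)·(1.130000 - 0.777000)/(0.141518 - (-0.629937)) = 1.065245; f(s_2) = 0.010635
s_3 = 1.065245 - (0.010635)·(1.065245 - 1.130000)/(0.010635 - (0.141518)) = 1.059983; f(s_3) = -0.000190

1.059983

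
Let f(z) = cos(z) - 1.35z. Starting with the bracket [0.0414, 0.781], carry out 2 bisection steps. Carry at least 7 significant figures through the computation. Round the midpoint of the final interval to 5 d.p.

0.68855

f(0.041400) = 0.943253, f(0.781000) = -0.344140 (opposite signs)
step 1: m = 0.411200, f(m) = 0.361522 > 0 → root in [0.411200, 0.781000]
step 2: m = 0.596100, f(m) = 0.022796 > 0 → root in [0.596100, 0.781000]
Midpoint of [0.596100, 0.781000] = 0.688550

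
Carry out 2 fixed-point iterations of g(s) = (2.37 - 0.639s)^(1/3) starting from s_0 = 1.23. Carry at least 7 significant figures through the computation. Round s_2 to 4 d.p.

s_1 = g(1.230000) = 1.165703
s_2 = g(1.165703) = 1.175695

1.1757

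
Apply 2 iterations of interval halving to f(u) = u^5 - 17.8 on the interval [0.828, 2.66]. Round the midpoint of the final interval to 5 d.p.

f(0.828000) = -17.410819, f(2.660000) = 115.370547 (opposite signs)
step 1: m = 1.744000, f(m) = -1.666358 < 0 → root in [1.744000, 2.660000]
step 2: m = 2.202000, f(m) = 33.971002 > 0 → root in [1.744000, 2.202000]
Midpoint of [1.744000, 2.202000] = 1.973000

1.97300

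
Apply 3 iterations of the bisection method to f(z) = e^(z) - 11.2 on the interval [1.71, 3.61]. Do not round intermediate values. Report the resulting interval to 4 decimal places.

f(1.710000) = -5.671039, f(3.610000) = 25.766053 (opposite signs)
step 1: m = 2.660000, f(m) = 3.096289 > 0 → root in [1.710000, 2.660000]
step 2: m = 2.185000, f(m) = -2.309351 < 0 → root in [2.185000, 2.660000]
step 3: m = 2.422500, f(m) = 0.074009 > 0 → root in [2.185000, 2.422500]

[2.1850, 2.4225]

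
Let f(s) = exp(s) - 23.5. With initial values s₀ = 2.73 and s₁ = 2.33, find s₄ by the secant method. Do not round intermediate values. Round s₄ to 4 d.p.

f(s_0) = -8.167113, f(s_1) = -13.222058
s_2 = 2.330000 - (-13.222058)·(2.330000 - 2.730000)/(-13.222058 - (-8.167113)) = 3.376267; f(s_2) = 5.761339
s_3 = 3.376267 - (5.761339)·(3.376267 - 2.330000)/(5.761339 - (-13.222058)) = 3.058732; f(s_3) = -2.199473
s_4 = 3.058732 - (-2.199473)·(3.058732 - 3.376267)/(-2.199473 - (5.761339)) = 3.146463; f(s_4) = -0.246332

3.1465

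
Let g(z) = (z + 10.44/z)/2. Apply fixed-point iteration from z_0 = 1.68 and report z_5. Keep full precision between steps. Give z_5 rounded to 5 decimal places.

3.23110

z_1 = g(1.680000) = 3.947143
z_2 = g(3.947143) = 3.296047
z_3 = g(3.296047) = 3.231739
z_4 = g(3.231739) = 3.231099
z_5 = g(3.231099) = 3.231099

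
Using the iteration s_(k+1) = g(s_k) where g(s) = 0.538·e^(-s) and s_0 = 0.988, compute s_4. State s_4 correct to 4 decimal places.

0.3805

s_1 = g(0.988000) = 0.200308
s_2 = g(0.200308) = 0.440341
s_3 = g(0.440341) = 0.346373
s_4 = g(0.346373) = 0.380500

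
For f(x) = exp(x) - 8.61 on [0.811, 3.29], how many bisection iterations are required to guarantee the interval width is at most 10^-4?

15

Initial width b − a = 3.29 − 0.811 = 2.479000.
After n steps the width is (b−a)/2^n; need (b−a)/2^n ≤ 10^-4.
So n ≥ log₂(2.479000/10^-4) = log₂(24790.0000) ≈ 14.5975.
Hence n = 15.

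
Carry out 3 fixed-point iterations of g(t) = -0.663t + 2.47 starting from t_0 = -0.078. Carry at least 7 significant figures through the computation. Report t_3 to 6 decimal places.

1.940857

t_1 = g(-0.078000) = 2.521714
t_2 = g(2.521714) = 0.798104
t_3 = g(0.798104) = 1.940857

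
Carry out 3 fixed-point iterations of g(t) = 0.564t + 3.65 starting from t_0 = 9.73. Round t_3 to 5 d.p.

8.61527

t_1 = g(9.730000) = 9.137720
t_2 = g(9.137720) = 8.803674
t_3 = g(8.803674) = 8.615272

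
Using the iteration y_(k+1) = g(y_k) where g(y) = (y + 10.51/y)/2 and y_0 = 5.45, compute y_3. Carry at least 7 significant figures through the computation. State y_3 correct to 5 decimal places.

y_1 = g(5.450000) = 3.689220
y_2 = g(3.689220) = 3.269030
y_3 = g(3.269030) = 3.242025

3.24203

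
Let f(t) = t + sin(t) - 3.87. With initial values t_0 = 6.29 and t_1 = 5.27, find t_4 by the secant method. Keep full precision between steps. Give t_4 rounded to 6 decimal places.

4.859932

Secant update: t_(k+1) = t_k − f(t_k)·(t_k − t_(k-1))/(f(t_k) − f(t_(k-1))).
f(t_0) = 2.426815, f(t_1) = 0.551478
t_2 = 5.270000 - (0.551478)·(5.270000 - 6.290000)/(0.551478 - (2.426815)) = 4.970050; f(t_2) = 0.133061
t_3 = 4.970050 - (0.133061)·(4.970050 - 5.270000)/(0.133061 - (0.551478)) = 4.874662; f(t_3) = 0.017800
t_4 = 4.874662 - (0.017800)·(4.874662 - 4.970050)/(0.017800 - (0.133061)) = 4.859932; f(t_4) = 0.000796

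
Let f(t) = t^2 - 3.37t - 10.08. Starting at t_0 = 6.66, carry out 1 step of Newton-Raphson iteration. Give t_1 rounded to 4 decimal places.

f'(t) = 2t - 3.37
t_0 = 6.660000: f = 11.831400, f' = 9.950000 → t_1 = 6.660000 - (11.831400)/(9.950000) = 5.470915

5.4709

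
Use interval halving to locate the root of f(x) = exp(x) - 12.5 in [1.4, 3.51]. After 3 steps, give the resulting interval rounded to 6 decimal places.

[2.455000, 2.718750]

f(1.400000) = -8.444800, f(3.510000) = 20.948268 (opposite signs)
step 1: m = 2.455000, f(m) = -0.853566 < 0 → root in [2.455000, 3.510000]
step 2: m = 2.982500, f(m) = 7.237098 > 0 → root in [2.455000, 2.982500]
step 3: m = 2.718750, f(m) = 2.661359 > 0 → root in [2.455000, 2.718750]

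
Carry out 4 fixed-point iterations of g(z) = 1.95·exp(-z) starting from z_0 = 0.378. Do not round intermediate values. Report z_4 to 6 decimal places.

z_1 = g(0.378000) = 1.336199
z_2 = g(1.336199) = 0.512543
z_3 = g(0.512543) = 1.167992
z_4 = g(1.167992) = 0.606432

0.606432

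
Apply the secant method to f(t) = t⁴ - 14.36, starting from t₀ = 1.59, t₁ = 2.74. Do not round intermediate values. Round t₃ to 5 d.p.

f(t_0) = -7.968710, f(t_1) = 42.004058
t_2 = 2.740000 - (42.004058)·(2.740000 - 1.590000)/(42.004058 - (-7.968710)) = 1.773380; f(t_2) = -4.469746
t_3 = 1.773380 - (-4.469746)·(1.773380 - 2.740000)/(-4.469746 - (42.004058)) = 1.866348; f(t_3) = -2.226948

1.86635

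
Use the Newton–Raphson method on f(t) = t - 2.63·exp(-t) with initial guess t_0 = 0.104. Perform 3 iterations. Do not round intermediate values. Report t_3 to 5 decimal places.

f'(t) = 1 + 2.63·exp(-t)
t_0 = 0.104000: f = -2.266223, f' = 3.370223 → t_1 = 0.104000 - (-2.266223)/(3.370223) = 0.776425
t_1 = 0.776425: f = -0.433500, f' = 2.209925 → t_2 = 0.776425 - (-0.433500)/(2.209925) = 0.972586
t_2 = 0.972586: f = -0.021828, f' = 1.994414 → t_3 = 0.972586 - (-0.021828)/(1.994414) = 0.983530

0.98353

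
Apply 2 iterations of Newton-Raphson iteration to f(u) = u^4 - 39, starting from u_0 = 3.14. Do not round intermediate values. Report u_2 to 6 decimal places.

f'(u) = 4u^3
u_0 = 3.140000: f = 58.211712, f' = 123.836576 → u_1 = 3.140000 - (58.211712)/(123.836576) = 2.669931
u_1 = 2.669931: f = 11.815976, f' = 76.130766 → u_2 = 2.669931 - (11.815976)/(76.130766) = 2.514725

2.514725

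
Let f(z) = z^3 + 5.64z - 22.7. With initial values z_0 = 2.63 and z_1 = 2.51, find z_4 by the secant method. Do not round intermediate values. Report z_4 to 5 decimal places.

f(z_0) = 10.324647, f(z_1) = 7.269651
z_2 = 2.510000 - (7.269651)·(2.510000 - 2.630000)/(7.269651 - (10.324647)) = 2.224449; f(z_2) = 0.852845
z_3 = 2.224449 - (0.852845)·(2.224449 - 2.510000)/(0.852845 - (7.269651)) = 2.186497; f(z_3) = 0.084973
z_4 = 2.186497 - (0.084973)·(2.186497 - 2.224449)/(0.084973 - (0.852845)) = 2.182297; f(z_4) = 0.001167

2.18230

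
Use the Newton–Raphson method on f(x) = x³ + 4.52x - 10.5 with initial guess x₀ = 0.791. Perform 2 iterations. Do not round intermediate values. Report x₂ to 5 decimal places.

1.55575

f'(x) = 3x² + 4.52
x_0 = 0.791000: f = -6.429766, f' = 6.397043 → x_1 = 0.791000 - (-6.429766)/(6.397043) = 1.796115
x_1 = 1.796115: f = 3.412764, f' = 14.198091 → x_2 = 1.796115 - (3.412764)/(14.198091) = 1.555748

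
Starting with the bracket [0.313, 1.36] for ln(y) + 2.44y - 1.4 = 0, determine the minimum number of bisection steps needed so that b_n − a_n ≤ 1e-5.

17

Initial width b − a = 1.36 − 0.313 = 1.047000.
After n steps the width is (b−a)/2^n; need (b−a)/2^n ≤ 1e-5.
So n ≥ log₂(1.047000/1e-5) = log₂(104700.0000) ≈ 16.6759.
Hence n = 17.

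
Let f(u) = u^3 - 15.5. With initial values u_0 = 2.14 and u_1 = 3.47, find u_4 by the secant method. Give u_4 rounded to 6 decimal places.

f(u_0) = -5.699656, f(u_1) = 26.281923
u_2 = 3.470000 - (26.281923)·(3.470000 - 2.140000)/(26.281923 - (-5.699656)) = 2.377028; f(u_2) = -2.069162
u_3 = 2.377028 - (-2.069162)·(2.377028 - 3.470000)/(-2.069162 - (26.281923)) = 2.456797; f(u_3) = -0.671132
u_4 = 2.456797 - (-0.671132)·(2.456797 - 2.377028)/(-0.671132 - (-2.069162)) = 2.495091; f(u_4) = 0.033134

2.495091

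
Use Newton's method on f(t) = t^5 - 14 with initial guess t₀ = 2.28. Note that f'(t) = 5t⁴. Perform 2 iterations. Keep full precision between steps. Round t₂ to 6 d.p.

1.744896

t_0 = 2.280000: f = 47.613267, f' = 135.116813 → t_1 = 2.280000 - (47.613267)/(135.116813) = 1.927614
t_1 = 1.927614: f = 12.613403, f' = 69.031981 → t_2 = 1.927614 - (12.613403)/(69.031981) = 1.744896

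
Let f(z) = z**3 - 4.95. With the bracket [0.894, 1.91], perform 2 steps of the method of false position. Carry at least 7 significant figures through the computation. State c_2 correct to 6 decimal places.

False-position update: c = (a·f(b) − b·f(a))/(f(b) − f(a)); replace the endpoint whose sign matches f(c).
f(0.894000) = -4.235483, f(1.910000) = 2.017871
step 1: c = 1.582151, f(c) = -0.989558 < 0 → new bracket [1.582151, 1.910000]
step 2: c = 1.690026, f(c) = -0.122971 < 0 → new bracket [1.690026, 1.910000]

1.690026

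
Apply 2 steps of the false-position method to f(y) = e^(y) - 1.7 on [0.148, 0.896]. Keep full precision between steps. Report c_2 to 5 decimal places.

f(0.148000) = -0.540487, f(0.896000) = 0.749784
step 1: c = 0.461333, f(c) = -0.113813 < 0 → new bracket [0.461333, 0.896000]
step 2: c = 0.518617, f(c) = -0.020296 < 0 → new bracket [0.518617, 0.896000]

0.51862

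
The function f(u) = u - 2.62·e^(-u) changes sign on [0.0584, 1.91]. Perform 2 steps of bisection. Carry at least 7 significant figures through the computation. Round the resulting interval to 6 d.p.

[0.521300, 0.984200]

f(0.058400) = -2.412974, f(1.910000) = 1.522029 (opposite signs)
step 1: m = 0.984200, f(m) = 0.005006 > 0 → root in [0.058400, 0.984200]
step 2: m = 0.521300, f(m) = -1.034320 < 0 → root in [0.521300, 0.984200]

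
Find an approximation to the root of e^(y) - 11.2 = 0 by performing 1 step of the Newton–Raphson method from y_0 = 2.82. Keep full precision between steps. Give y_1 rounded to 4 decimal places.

f'(y) = e^(y)
y_0 = 2.820000: f = 5.576851, f' = 16.776851 → y_1 = 2.820000 - (5.576851)/(16.776851) = 2.487587

2.4876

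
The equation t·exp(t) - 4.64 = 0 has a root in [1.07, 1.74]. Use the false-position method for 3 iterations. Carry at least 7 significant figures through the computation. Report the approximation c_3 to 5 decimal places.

f(1.070000) = -1.520544, f(1.740000) = 5.273378
step 1: c = 1.219952, f(c) = -0.507989 < 0 → new bracket [1.219952, 1.740000]
step 2: c = 1.265647, f(c) = -0.152792 < 0 → new bracket [1.265647, 1.740000]
step 3: c = 1.279004, f(c) = -0.044462 < 0 → new bracket [1.279004, 1.740000]

1.27900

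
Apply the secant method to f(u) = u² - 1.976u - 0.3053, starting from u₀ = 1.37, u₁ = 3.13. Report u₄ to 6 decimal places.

Secant update: u_(k+1) = u_k − f(u_k)·(u_k − u_(k-1))/(f(u_k) − f(u_(k-1))).
f(u_0) = -1.135520, f(u_1) = 3.306720
u_2 = 3.130000 - (3.306720)·(3.130000 - 1.370000)/(3.306720 - (-1.135520)) = 1.819889; f(u_2) = -0.589405
u_3 = 1.819889 - (-0.589405)·(1.819889 - 3.130000)/(-0.589405 - (3.306720)) = 2.018082; f(u_3) = -0.220375
u_4 = 2.018082 - (-0.220375)·(2.018082 - 1.819889)/(-0.220375 - (-0.589405)) = 2.136438; f(u_4) = 0.037465

2.136438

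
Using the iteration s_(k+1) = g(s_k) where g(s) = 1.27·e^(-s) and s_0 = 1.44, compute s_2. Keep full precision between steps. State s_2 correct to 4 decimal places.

s_1 = g(1.440000) = 0.300898
s_2 = g(0.300898) = 0.939994

0.9400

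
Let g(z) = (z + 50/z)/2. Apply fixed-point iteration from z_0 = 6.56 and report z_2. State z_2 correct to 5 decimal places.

z_1 = g(6.560000) = 7.090976
z_2 = g(7.090976) = 7.071096

7.07110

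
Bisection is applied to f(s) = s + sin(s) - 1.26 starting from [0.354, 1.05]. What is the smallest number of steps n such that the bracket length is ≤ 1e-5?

Initial width b − a = 1.05 − 0.354 = 0.696000.
After n steps the width is (b−a)/2^n; need (b−a)/2^n ≤ 1e-5.
So n ≥ log₂(0.696000/1e-5) = log₂(69600.0000) ≈ 16.0868.
Hence n = 17.

17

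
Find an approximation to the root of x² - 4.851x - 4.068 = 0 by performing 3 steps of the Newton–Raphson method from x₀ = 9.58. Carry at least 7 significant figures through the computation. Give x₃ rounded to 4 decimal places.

5.5833

f'(x) = 2x - 4.851
x_0 = 9.580000: f = 41.235820, f' = 14.309000 → x_1 = 9.580000 - (41.235820)/(14.309000) = 6.698190
x_1 = 6.698190: f = 8.304829, f' = 8.545380 → x_2 = 6.698190 - (8.304829)/(8.545380) = 5.726340
x_2 = 5.726340: f = 0.944493, f' = 6.601680 → x_3 = 5.726340 - (0.944493)/(6.601680) = 5.583271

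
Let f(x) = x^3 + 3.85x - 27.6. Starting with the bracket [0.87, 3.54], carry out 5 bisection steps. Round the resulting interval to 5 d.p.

f(0.870000) = -23.591997, f(3.540000) = 30.390864 (opposite signs)
step 1: m = 2.205000, f(m) = -8.389985 < 0 → root in [2.205000, 3.540000]
step 2: m = 2.872500, f(m) = 7.160859 > 0 → root in [2.205000, 2.872500]
step 3: m = 2.538750, f(m) = -1.462930 < 0 → root in [2.538750, 2.872500]
step 4: m = 2.705625, f(m) = 2.622931 > 0 → root in [2.538750, 2.705625]
step 5: m = 2.622188, f(m) = 0.525235 > 0 → root in [2.538750, 2.622188]

[2.53875, 2.62219]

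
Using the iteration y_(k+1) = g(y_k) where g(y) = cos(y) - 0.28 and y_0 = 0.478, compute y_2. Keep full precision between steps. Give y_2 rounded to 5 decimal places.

0.54084

y_1 = g(0.478000) = 0.607917
y_2 = g(0.607917) = 0.540840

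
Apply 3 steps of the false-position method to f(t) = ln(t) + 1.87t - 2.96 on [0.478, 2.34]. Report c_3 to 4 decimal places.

f(0.478000) = -2.804285, f(2.340000) = 2.265951
step 1: c = 1.507849, f(c) = 0.270362 > 0 → new bracket [0.478000, 1.507849]
step 2: c = 1.417292, f(c) = 0.039083 > 0 → new bracket [0.478000, 1.417292]
step 3: c = 1.404381, f(c) = 0.005788 > 0 → new bracket [0.478000, 1.404381]

1.4044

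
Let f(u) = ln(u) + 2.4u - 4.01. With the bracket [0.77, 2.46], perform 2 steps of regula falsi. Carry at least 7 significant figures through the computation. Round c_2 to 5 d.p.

f(0.770000) = -2.423365, f(2.460000) = 2.794161
step 1: c = 1.554948, f(c) = 0.163317 > 0 → new bracket [0.770000, 1.554948]
step 2: c = 1.505388, f(c) = 0.011982 > 0 → new bracket [0.770000, 1.505388]

1.50539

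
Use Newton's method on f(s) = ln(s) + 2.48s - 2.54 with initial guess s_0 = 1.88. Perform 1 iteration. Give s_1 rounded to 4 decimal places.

Newton update: s ← s − f(s)/f'(s).
f'(s) = 1/s + 2.48
s_0 = 1.880000: f = 2.753672, f' = 3.011915 → s_1 = 1.880000 - (2.753672)/(3.011915) = 0.965741

0.9657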